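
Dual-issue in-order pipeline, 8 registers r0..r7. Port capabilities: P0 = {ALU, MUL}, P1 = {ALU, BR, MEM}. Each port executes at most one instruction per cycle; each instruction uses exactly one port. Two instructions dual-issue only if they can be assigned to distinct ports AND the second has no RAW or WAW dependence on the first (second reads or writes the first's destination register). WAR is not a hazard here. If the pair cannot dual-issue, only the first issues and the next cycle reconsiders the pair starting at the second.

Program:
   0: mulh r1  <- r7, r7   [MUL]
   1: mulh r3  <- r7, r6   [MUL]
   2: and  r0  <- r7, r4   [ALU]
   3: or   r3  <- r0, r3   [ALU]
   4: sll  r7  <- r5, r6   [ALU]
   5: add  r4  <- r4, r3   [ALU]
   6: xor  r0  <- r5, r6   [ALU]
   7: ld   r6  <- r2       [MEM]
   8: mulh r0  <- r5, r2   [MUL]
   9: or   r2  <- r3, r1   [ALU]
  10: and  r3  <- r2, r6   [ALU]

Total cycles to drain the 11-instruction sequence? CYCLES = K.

0. mulh @i0  | no-port MUL/MUL
1. mulh/and @i1,i2  | pair
2. or/sll @i3,i4  | pair
3. add/xor @i5,i6  | pair
4. ld/mulh @i7,i8  | pair
5. or @i9  | RAW r2
6. and @i10  | tail

CYCLES = 7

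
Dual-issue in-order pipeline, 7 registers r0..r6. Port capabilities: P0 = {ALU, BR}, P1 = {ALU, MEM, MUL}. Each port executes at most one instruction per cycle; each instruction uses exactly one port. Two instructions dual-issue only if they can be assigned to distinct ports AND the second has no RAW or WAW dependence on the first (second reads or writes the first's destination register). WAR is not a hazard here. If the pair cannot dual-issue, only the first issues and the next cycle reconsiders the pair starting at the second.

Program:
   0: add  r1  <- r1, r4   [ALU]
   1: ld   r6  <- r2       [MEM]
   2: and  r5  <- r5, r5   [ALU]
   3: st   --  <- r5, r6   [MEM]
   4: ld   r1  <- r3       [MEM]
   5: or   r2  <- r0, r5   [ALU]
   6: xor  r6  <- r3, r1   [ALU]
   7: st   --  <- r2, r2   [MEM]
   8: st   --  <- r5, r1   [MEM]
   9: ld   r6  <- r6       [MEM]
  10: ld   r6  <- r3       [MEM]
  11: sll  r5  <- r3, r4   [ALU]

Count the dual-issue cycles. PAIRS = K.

  cy0 -> i0+i1 (add ld) pair
  cy1 -> i2 (and) RAW r5
  cy2 -> i3 (st) no-port MEM/MEM
  cy3 -> i4+i5 (ld or) pair
  cy4 -> i6+i7 (xor st) pair
  cy5 -> i8 (st) no-port MEM/MEM
  cy6 -> i9 (ld) no-port MEM/MEM
  cy7 -> i10+i11 (ld sll) pair

PAIRS = 4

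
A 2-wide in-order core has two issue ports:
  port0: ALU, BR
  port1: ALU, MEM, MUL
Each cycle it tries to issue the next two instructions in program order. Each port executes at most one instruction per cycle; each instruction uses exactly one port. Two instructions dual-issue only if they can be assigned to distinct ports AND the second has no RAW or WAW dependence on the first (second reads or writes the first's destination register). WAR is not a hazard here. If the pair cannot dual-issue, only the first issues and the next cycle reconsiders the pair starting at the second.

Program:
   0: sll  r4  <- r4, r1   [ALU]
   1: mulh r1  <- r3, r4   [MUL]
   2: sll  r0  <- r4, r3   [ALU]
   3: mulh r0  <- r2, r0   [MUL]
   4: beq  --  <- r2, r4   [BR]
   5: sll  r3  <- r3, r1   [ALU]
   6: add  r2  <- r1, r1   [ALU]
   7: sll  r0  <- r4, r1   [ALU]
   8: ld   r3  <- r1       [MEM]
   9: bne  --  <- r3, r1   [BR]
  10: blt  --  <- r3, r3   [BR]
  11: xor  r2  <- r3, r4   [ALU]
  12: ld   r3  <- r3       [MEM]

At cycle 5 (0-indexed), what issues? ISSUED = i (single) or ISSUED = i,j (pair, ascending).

ISSUED = 9

0. sll.ALU @i0  | RAW r4
1. mulh.MUL;sll.ALU @i1+i2  | dual
2. mulh.MUL;beq.BR @i3+i4  | dual
3. sll.ALU;add.ALU @i5+i6  | dual
4. sll.ALU;ld.MEM @i7+i8  | dual
5. bne.BR @i9  | no-port BR/BR
6. blt.BR;xor.ALU @i10+i11  | dual
7. ld.MEM @i12  | tail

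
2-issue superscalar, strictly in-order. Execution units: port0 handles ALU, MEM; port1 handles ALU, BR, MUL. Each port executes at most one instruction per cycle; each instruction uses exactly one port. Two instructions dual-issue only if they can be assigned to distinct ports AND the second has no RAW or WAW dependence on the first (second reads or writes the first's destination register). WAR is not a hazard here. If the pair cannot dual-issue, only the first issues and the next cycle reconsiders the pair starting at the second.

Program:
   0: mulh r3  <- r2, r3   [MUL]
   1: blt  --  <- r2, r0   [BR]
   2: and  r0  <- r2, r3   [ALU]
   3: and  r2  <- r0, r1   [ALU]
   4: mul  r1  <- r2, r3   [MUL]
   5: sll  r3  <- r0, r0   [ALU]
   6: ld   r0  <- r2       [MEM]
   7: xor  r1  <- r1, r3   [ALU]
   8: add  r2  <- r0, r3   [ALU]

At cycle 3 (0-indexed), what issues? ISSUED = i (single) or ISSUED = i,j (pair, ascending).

c0: i0 mulh.MUL  no-port MUL/BR
c1: i1/i2 blt.BR+and.ALU  2-wide
c2: i3 and.ALU  RAW r2
c3: i4/i5 mul.MUL+sll.ALU  2-wide
c4: i6/i7 ld.MEM+xor.ALU  2-wide
c5: i8 add.ALU  tail

ISSUED = 4,5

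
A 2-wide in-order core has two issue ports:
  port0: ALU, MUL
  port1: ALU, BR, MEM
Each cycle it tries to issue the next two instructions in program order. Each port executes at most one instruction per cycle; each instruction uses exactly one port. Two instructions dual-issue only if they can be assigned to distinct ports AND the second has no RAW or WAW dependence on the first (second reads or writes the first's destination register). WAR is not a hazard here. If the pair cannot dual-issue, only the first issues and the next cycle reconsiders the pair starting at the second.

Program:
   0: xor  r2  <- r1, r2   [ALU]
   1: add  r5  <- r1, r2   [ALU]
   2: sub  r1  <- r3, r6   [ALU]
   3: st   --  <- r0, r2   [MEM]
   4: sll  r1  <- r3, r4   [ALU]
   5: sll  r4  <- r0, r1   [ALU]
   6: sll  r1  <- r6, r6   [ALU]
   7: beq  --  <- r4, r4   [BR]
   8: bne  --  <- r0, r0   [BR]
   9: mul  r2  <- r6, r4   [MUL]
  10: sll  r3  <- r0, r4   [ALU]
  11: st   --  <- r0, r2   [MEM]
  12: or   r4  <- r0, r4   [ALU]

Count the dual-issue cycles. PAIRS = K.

PAIRS = 5

c0: i0 xor  RAW r2
c1: i1/i2 add;sub  pair
c2: i3/i4 st;sll  pair
c3: i5/i6 sll;sll  pair
c4: i7 beq  no-port BR/BR
c5: i8/i9 bne;mul  pair
c6: i10/i11 sll;st  pair
c7: i12 or  tail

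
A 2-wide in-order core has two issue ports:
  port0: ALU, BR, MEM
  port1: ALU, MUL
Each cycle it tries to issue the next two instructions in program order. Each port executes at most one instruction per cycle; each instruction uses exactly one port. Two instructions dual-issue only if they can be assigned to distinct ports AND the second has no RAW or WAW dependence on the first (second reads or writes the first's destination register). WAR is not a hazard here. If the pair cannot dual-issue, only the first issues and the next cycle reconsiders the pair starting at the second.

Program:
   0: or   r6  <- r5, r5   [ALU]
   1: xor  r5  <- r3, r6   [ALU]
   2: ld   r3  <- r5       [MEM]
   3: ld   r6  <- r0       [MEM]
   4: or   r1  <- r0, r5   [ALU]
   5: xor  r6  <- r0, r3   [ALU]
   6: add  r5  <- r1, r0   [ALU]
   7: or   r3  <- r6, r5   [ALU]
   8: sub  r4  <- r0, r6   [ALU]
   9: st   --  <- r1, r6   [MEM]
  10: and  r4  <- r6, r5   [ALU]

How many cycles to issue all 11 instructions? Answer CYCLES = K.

CYCLES = 7

c0: i0 or.ALU  RAW r6
c1: i1 xor.ALU  RAW r5
c2: i2 ld.MEM  no-port MEM/MEM
c3: i3&i4 ld.MEM/or.ALU  pair
c4: i5&i6 xor.ALU/add.ALU  pair
c5: i7&i8 or.ALU/sub.ALU  pair
c6: i9&i10 st.MEM/and.ALU  pair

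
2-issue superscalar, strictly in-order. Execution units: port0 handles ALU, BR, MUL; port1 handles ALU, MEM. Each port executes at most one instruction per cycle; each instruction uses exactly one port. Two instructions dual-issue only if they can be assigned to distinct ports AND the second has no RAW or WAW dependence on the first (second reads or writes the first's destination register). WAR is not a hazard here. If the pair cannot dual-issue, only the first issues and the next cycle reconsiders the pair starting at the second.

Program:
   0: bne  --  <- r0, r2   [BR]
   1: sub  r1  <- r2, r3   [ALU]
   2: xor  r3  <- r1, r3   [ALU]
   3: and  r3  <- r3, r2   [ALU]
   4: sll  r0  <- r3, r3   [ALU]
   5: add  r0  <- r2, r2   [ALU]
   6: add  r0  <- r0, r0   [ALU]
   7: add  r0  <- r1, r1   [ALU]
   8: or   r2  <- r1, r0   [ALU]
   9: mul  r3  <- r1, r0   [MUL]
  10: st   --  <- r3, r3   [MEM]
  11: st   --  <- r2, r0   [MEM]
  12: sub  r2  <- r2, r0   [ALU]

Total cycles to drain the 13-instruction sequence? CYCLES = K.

CYCLES = 10

c0: i0&i1 bne.BR sub.ALU  dual
c1: i2 xor.ALU  RAW+WAW r3
c2: i3 and.ALU  RAW r3
c3: i4 sll.ALU  WAW r0
c4: i5 add.ALU  RAW+WAW r0
c5: i6 add.ALU  WAW r0
c6: i7 add.ALU  RAW r0
c7: i8&i9 or.ALU mul.MUL  dual
c8: i10 st.MEM  no-port MEM/MEM
c9: i11&i12 st.MEM sub.ALU  dual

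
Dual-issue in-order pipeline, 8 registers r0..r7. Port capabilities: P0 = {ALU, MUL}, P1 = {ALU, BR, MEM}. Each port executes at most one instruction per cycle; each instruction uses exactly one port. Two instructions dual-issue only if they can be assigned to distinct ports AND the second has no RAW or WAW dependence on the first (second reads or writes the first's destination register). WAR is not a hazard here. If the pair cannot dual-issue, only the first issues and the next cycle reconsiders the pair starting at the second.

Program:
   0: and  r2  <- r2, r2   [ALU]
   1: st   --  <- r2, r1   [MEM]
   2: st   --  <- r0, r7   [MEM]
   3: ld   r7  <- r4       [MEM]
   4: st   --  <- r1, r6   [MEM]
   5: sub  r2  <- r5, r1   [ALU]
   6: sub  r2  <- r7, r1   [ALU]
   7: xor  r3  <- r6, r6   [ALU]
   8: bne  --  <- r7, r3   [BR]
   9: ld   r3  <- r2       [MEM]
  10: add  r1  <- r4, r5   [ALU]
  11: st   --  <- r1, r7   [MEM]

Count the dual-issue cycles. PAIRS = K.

PAIRS = 3

t=0 i0:and.ALU ; RAW r2
t=1 i1:st.MEM ; no-port MEM/MEM
t=2 i2:st.MEM ; no-port MEM/MEM
t=3 i3:ld.MEM ; no-port MEM/MEM
t=4 i4&i5:st.MEM;sub.ALU ; 2-wide
t=5 i6&i7:sub.ALU;xor.ALU ; 2-wide
t=6 i8:bne.BR ; no-port BR/MEM
t=7 i9&i10:ld.MEM;add.ALU ; 2-wide
t=8 i11:st.MEM ; tail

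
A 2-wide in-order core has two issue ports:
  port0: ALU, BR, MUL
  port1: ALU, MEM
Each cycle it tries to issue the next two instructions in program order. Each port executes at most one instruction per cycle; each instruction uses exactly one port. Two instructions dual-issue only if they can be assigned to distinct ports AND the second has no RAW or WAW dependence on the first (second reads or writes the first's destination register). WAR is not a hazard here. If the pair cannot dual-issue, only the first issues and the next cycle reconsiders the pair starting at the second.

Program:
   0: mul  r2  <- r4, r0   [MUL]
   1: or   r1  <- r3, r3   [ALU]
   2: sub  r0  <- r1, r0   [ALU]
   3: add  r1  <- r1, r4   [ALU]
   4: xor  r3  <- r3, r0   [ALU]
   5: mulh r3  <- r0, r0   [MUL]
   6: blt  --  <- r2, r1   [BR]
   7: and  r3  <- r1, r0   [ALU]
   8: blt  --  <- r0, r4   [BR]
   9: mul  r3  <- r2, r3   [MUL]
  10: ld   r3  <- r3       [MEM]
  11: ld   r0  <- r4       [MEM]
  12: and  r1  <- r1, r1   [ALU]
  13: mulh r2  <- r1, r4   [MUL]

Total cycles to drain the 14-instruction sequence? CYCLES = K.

  cy0 -> i0+i1 (mul+or) pair
  cy1 -> i2+i3 (sub+add) pair
  cy2 -> i4 (xor) WAW r3
  cy3 -> i5 (mulh) no-port MUL/BR
  cy4 -> i6+i7 (blt+and) pair
  cy5 -> i8 (blt) no-port BR/MUL
  cy6 -> i9 (mul) RAW+WAW r3
  cy7 -> i10 (ld) no-port MEM/MEM
  cy8 -> i11+i12 (ld+and) pair
  cy9 -> i13 (mulh) tail

CYCLES = 10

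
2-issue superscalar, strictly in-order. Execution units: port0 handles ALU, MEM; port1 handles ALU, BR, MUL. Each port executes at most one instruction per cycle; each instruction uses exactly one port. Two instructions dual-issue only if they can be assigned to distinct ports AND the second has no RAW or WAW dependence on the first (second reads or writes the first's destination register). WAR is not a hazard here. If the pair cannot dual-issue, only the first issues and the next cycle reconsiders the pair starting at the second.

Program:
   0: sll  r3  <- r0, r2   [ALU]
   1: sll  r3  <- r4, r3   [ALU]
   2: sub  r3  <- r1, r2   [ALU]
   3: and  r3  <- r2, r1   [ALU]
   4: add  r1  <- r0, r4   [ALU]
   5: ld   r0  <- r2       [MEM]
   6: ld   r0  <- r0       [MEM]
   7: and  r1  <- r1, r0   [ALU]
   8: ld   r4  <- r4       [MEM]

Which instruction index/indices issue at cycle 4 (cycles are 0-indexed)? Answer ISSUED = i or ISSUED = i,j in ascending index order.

ISSUED = 5

t=0 i0:sll.ALU ; RAW+WAW r3
t=1 i1:sll.ALU ; WAW r3
t=2 i2:sub.ALU ; WAW r3
t=3 i3&i4:and.ALU;add.ALU ; dual
t=4 i5:ld.MEM ; no-port MEM/MEM
t=5 i6:ld.MEM ; RAW r0
t=6 i7&i8:and.ALU;ld.MEM ; dual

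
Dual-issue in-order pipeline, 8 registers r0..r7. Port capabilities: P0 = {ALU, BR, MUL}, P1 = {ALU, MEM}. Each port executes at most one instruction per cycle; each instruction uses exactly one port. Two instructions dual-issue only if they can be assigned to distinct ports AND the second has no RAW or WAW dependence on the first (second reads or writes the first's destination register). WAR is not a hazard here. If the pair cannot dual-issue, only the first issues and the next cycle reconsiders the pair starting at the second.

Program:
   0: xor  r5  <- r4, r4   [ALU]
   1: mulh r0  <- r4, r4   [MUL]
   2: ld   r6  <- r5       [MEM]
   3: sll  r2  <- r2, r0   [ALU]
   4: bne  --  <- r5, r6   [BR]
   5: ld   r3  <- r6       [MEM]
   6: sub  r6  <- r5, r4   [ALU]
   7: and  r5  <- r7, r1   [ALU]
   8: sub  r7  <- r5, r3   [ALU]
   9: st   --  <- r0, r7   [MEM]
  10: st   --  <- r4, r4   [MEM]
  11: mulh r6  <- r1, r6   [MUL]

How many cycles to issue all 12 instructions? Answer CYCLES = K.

0. xor;mulh @i0&i1  | dual
1. ld;sll @i2&i3  | dual
2. bne;ld @i4&i5  | dual
3. sub;and @i6&i7  | dual
4. sub @i8  | RAW r7
5. st @i9  | no-port MEM/MEM
6. st;mulh @i10&i11  | dual

CYCLES = 7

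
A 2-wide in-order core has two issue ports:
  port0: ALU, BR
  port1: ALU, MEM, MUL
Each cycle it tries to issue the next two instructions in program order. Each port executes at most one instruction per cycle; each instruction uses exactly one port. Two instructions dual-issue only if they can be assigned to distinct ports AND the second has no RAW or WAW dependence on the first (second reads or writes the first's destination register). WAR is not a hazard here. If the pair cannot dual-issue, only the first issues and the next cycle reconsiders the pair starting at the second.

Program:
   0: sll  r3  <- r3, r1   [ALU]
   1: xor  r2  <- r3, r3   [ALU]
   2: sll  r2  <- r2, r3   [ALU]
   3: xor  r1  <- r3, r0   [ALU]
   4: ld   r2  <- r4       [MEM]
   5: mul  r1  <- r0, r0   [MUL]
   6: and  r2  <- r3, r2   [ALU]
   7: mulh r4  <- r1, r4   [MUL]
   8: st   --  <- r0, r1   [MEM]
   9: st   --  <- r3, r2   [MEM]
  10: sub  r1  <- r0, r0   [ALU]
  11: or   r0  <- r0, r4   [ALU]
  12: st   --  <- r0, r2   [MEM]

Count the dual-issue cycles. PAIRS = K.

PAIRS = 3

#0 head=0: sll.ALU i0 RAW r3
#1 head=1: xor.ALU i1 RAW+WAW r2
#2 head=2: sll.ALU xor.ALU i2+i3 pair
#3 head=4: ld.MEM i4 no-port MEM/MUL
#4 head=5: mul.MUL and.ALU i5+i6 pair
#5 head=7: mulh.MUL i7 no-port MUL/MEM
#6 head=8: st.MEM i8 no-port MEM/MEM
#7 head=9: st.MEM sub.ALU i9+i10 pair
#8 head=11: or.ALU i11 RAW r0
#9 head=12: st.MEM i12 tail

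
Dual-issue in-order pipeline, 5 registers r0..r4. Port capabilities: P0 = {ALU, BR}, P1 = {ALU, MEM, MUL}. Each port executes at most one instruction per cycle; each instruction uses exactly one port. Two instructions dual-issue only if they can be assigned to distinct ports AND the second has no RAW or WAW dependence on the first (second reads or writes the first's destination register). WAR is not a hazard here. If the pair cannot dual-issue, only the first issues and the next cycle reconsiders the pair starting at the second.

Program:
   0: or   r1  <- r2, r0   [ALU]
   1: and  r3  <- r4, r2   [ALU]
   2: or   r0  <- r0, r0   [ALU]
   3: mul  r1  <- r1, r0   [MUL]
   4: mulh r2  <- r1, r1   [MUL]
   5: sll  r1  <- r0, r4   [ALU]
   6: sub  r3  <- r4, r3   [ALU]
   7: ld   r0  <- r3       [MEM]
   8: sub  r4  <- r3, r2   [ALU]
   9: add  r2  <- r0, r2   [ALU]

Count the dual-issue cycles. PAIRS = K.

0. or.ALU/and.ALU @i0+i1  | dual
1. or.ALU @i2  | RAW r0
2. mul.MUL @i3  | no-port MUL/MUL
3. mulh.MUL/sll.ALU @i4+i5  | dual
4. sub.ALU @i6  | RAW r3
5. ld.MEM/sub.ALU @i7+i8  | dual
6. add.ALU @i9  | tail

PAIRS = 3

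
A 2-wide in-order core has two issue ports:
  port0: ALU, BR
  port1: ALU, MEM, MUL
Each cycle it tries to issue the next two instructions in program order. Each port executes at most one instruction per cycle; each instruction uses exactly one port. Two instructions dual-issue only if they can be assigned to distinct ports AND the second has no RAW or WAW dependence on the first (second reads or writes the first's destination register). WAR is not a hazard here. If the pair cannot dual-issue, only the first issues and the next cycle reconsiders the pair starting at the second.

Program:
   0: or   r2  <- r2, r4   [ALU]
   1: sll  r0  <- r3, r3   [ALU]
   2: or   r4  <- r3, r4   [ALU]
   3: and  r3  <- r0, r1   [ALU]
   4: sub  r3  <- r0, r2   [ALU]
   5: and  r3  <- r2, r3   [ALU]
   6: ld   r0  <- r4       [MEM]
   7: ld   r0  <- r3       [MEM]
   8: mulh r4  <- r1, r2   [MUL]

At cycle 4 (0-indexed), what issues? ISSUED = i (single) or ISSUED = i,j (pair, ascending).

c0: i0/i1 or;sll  dual
c1: i2/i3 or;and  dual
c2: i4 sub  RAW+WAW r3
c3: i5/i6 and;ld  dual
c4: i7 ld  no-port MEM/MUL
c5: i8 mulh  tail

ISSUED = 7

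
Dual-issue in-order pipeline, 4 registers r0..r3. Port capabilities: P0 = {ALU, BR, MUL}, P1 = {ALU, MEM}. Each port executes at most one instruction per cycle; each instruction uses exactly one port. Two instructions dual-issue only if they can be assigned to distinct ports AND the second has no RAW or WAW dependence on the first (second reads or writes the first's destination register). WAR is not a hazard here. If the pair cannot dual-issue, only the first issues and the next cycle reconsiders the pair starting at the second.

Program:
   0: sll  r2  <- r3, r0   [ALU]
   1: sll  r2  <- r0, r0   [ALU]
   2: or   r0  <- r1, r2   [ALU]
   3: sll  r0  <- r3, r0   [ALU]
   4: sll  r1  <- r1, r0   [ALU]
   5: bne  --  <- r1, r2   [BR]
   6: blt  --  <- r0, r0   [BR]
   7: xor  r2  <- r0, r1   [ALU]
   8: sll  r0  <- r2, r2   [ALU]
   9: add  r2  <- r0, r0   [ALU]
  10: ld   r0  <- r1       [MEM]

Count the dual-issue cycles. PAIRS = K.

c0: i0 sll  WAW r2
c1: i1 sll  RAW r2
c2: i2 or  RAW+WAW r0
c3: i3 sll  RAW r0
c4: i4 sll  RAW r1
c5: i5 bne  no-port BR/BR
c6: i6/i7 blt/xor  2-wide
c7: i8 sll  RAW r0
c8: i9/i10 add/ld  2-wide

PAIRS = 2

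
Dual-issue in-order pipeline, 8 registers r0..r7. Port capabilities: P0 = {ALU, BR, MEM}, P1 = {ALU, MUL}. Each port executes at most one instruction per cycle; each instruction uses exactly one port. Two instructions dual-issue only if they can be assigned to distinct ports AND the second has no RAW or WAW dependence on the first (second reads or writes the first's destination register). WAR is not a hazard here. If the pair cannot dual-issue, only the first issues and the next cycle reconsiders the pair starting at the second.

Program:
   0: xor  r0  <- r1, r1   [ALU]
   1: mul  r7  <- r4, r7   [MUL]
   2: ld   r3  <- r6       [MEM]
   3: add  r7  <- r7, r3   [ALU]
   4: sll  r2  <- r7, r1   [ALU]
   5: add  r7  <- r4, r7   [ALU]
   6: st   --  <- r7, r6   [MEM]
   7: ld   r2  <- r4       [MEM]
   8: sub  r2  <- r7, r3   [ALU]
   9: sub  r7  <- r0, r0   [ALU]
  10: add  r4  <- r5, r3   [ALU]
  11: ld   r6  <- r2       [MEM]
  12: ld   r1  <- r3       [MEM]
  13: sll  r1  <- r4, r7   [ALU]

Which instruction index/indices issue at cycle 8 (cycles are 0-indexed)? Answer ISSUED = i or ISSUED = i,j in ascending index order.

c0: i0+i1 xor+mul  pair
c1: i2 ld  RAW r3
c2: i3 add  RAW r7
c3: i4+i5 sll+add  pair
c4: i6 st  no-port MEM/MEM
c5: i7 ld  WAW r2
c6: i8+i9 sub+sub  pair
c7: i10+i11 add+ld  pair
c8: i12 ld  WAW r1
c9: i13 sll  tail

ISSUED = 12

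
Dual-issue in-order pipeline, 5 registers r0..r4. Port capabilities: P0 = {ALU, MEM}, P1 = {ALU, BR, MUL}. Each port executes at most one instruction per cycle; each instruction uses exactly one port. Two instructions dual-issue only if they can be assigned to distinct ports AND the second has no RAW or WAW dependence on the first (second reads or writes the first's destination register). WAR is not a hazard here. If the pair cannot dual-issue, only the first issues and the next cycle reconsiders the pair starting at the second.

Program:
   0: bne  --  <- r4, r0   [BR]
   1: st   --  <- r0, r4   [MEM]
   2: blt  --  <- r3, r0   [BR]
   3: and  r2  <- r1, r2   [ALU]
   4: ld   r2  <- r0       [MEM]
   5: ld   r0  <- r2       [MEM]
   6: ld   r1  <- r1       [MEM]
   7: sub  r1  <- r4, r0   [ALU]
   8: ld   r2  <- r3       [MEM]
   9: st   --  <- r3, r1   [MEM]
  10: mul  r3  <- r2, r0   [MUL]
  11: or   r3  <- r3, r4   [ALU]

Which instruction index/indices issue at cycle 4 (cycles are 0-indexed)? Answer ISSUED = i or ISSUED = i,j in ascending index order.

ISSUED = 6

c0: i0+i1 bne+st  dual
c1: i2+i3 blt+and  dual
c2: i4 ld  no-port MEM/MEM
c3: i5 ld  no-port MEM/MEM
c4: i6 ld  WAW r1
c5: i7+i8 sub+ld  dual
c6: i9+i10 st+mul  dual
c7: i11 or  tail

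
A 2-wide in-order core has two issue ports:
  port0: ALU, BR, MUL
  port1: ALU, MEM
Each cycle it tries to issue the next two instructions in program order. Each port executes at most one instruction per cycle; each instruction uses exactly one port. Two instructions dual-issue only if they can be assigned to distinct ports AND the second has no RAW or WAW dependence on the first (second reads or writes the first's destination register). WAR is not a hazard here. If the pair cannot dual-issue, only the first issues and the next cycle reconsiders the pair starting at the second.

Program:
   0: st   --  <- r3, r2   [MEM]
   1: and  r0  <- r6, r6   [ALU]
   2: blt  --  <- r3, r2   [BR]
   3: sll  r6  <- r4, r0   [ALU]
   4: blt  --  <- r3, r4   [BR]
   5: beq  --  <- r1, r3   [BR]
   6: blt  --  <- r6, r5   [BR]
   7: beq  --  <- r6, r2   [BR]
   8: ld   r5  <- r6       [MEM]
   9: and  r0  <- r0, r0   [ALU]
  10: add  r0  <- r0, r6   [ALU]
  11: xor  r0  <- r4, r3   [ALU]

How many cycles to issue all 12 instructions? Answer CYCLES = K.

CYCLES = 9

c0: i0&i1 st+and  dual
c1: i2&i3 blt+sll  dual
c2: i4 blt  no-port BR/BR
c3: i5 beq  no-port BR/BR
c4: i6 blt  no-port BR/BR
c5: i7&i8 beq+ld  dual
c6: i9 and  RAW+WAW r0
c7: i10 add  WAW r0
c8: i11 xor  tail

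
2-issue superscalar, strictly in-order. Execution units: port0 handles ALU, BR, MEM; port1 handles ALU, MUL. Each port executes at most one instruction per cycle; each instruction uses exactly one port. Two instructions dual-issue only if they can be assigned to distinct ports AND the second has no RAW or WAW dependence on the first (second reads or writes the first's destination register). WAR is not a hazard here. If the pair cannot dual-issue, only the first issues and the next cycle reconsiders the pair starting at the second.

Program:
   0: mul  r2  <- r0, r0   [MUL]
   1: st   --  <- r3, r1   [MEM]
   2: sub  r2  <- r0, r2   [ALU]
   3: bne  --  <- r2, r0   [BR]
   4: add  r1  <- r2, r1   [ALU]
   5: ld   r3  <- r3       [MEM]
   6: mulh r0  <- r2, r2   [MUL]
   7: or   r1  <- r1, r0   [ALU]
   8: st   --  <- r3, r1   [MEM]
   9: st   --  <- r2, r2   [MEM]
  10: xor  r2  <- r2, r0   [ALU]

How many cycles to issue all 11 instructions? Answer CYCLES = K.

CYCLES = 7

  cy0 -> i0+i1 (mul.MUL/st.MEM) dual
  cy1 -> i2 (sub.ALU) RAW r2
  cy2 -> i3+i4 (bne.BR/add.ALU) dual
  cy3 -> i5+i6 (ld.MEM/mulh.MUL) dual
  cy4 -> i7 (or.ALU) RAW r1
  cy5 -> i8 (st.MEM) no-port MEM/MEM
  cy6 -> i9+i10 (st.MEM/xor.ALU) dual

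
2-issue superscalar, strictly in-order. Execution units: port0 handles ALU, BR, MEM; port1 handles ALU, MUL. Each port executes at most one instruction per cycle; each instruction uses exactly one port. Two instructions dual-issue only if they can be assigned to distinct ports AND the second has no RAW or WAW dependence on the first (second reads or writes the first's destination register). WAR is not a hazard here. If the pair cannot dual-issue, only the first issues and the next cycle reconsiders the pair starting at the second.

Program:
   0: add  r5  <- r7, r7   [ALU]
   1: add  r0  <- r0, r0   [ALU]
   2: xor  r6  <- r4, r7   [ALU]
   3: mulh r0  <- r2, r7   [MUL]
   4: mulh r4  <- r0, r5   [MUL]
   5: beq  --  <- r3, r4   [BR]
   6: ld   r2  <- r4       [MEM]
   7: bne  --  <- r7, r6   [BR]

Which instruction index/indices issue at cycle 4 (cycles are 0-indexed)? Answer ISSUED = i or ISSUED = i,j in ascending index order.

t=0 i0/i1:add/add ; dual
t=1 i2/i3:xor/mulh ; dual
t=2 i4:mulh ; RAW r4
t=3 i5:beq ; no-port BR/MEM
t=4 i6:ld ; no-port MEM/BR
t=5 i7:bne ; tail

ISSUED = 6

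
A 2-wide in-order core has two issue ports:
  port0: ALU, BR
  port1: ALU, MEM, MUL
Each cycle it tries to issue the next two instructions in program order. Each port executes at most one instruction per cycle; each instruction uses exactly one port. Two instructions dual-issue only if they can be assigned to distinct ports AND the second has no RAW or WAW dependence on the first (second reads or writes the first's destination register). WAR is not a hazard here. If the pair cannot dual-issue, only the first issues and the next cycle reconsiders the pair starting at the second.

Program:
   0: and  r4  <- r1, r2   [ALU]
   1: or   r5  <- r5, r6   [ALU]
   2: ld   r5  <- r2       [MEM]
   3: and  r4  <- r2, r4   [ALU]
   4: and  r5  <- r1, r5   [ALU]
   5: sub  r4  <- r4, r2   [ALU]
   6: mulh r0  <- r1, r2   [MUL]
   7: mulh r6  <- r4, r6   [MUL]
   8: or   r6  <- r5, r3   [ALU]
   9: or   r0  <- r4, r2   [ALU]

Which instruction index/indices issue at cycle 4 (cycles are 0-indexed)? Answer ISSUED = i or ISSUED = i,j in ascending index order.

ISSUED = 7

  cy0 -> i0/i1 (and+or) dual
  cy1 -> i2/i3 (ld+and) dual
  cy2 -> i4/i5 (and+sub) dual
  cy3 -> i6 (mulh) no-port MUL/MUL
  cy4 -> i7 (mulh) WAW r6
  cy5 -> i8/i9 (or+or) dual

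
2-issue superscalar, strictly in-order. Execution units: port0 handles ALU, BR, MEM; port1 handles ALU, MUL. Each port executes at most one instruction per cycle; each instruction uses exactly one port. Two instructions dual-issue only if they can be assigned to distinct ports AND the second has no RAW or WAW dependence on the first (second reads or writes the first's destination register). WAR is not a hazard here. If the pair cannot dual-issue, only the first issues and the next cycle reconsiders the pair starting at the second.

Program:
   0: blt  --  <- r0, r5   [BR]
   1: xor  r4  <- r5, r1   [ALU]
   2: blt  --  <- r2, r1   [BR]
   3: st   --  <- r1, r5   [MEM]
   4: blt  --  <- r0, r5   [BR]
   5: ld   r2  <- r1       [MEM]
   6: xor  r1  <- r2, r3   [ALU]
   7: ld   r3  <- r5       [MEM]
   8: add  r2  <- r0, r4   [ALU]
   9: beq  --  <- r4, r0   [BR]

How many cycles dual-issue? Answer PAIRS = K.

[0] i0,i1  blt.BR/xor.ALU  -- dual
[1] i2  blt.BR  -- no-port BR/MEM
[2] i3  st.MEM  -- no-port MEM/BR
[3] i4  blt.BR  -- no-port BR/MEM
[4] i5  ld.MEM  -- RAW r2
[5] i6,i7  xor.ALU/ld.MEM  -- dual
[6] i8,i9  add.ALU/beq.BR  -- dual

PAIRS = 3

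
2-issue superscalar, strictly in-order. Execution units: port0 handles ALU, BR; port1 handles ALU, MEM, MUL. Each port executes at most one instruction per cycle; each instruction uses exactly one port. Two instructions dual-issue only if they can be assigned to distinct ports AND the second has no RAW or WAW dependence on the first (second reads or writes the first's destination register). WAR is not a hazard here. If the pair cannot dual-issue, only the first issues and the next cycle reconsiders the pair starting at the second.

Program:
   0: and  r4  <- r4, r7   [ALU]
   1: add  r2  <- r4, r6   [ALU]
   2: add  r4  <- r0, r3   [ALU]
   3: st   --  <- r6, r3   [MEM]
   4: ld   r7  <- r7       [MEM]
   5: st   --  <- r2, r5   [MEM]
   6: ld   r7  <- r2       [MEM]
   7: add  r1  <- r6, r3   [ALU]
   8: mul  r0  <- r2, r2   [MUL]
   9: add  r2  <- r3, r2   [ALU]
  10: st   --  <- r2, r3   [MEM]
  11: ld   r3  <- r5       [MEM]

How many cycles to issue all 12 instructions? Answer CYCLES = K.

  cy0 -> i0 (and.ALU) RAW r4
  cy1 -> i1+i2 (add.ALU add.ALU) 2-wide
  cy2 -> i3 (st.MEM) no-port MEM/MEM
  cy3 -> i4 (ld.MEM) no-port MEM/MEM
  cy4 -> i5 (st.MEM) no-port MEM/MEM
  cy5 -> i6+i7 (ld.MEM add.ALU) 2-wide
  cy6 -> i8+i9 (mul.MUL add.ALU) 2-wide
  cy7 -> i10 (st.MEM) no-port MEM/MEM
  cy8 -> i11 (ld.MEM) tail

CYCLES = 9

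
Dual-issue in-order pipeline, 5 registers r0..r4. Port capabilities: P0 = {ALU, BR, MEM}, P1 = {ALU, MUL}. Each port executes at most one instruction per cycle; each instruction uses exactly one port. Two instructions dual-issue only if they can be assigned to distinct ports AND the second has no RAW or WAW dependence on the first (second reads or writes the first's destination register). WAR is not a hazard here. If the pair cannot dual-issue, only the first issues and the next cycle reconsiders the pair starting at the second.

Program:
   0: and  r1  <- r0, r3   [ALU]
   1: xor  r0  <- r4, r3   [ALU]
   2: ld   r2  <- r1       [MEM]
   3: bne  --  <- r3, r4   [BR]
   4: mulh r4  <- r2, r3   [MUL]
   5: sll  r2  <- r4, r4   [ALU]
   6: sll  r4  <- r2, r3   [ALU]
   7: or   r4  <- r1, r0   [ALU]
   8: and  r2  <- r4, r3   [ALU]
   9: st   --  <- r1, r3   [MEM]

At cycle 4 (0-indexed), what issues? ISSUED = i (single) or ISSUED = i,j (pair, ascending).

ISSUED = 6

  cy0 -> i0&i1 (and/xor) dual
  cy1 -> i2 (ld) no-port MEM/BR
  cy2 -> i3&i4 (bne/mulh) dual
  cy3 -> i5 (sll) RAW r2
  cy4 -> i6 (sll) WAW r4
  cy5 -> i7 (or) RAW r4
  cy6 -> i8&i9 (and/st) dual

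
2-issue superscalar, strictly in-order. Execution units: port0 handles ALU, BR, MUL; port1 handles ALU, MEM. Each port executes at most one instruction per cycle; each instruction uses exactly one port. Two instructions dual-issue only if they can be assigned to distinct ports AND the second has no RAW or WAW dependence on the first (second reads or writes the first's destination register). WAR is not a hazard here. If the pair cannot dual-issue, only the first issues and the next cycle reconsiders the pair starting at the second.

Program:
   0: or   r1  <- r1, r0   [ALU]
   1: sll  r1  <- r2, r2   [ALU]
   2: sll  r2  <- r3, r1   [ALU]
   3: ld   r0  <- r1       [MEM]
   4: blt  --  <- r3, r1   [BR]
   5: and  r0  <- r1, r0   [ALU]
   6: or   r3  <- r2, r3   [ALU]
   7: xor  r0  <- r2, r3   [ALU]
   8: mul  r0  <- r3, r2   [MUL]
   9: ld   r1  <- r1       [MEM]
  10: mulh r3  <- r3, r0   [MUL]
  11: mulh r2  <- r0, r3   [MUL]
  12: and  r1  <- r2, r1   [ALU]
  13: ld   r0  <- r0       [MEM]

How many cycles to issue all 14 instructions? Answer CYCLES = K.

CYCLES = 10

t=0 i0:or ; WAW r1
t=1 i1:sll ; RAW r1
t=2 i2+i3:sll/ld ; 2-wide
t=3 i4+i5:blt/and ; 2-wide
t=4 i6:or ; RAW r3
t=5 i7:xor ; WAW r0
t=6 i8+i9:mul/ld ; 2-wide
t=7 i10:mulh ; no-port MUL/MUL
t=8 i11:mulh ; RAW r2
t=9 i12+i13:and/ld ; 2-wide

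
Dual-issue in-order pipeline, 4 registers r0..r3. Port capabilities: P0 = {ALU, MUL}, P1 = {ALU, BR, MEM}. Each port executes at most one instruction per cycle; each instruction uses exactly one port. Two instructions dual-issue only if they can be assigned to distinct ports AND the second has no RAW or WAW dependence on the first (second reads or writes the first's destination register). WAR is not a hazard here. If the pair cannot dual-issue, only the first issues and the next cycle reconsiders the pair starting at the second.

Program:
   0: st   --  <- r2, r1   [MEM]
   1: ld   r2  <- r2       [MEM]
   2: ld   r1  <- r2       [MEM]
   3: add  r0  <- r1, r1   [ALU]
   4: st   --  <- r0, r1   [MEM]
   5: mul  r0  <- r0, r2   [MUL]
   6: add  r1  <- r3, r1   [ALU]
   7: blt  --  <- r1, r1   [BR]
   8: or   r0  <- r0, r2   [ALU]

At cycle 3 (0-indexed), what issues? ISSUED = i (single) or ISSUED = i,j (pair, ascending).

ISSUED = 3

t=0 i0:st ; no-port MEM/MEM
t=1 i1:ld ; no-port MEM/MEM
t=2 i2:ld ; RAW r1
t=3 i3:add ; RAW r0
t=4 i4&i5:st mul ; dual
t=5 i6:add ; RAW r1
t=6 i7&i8:blt or ; dual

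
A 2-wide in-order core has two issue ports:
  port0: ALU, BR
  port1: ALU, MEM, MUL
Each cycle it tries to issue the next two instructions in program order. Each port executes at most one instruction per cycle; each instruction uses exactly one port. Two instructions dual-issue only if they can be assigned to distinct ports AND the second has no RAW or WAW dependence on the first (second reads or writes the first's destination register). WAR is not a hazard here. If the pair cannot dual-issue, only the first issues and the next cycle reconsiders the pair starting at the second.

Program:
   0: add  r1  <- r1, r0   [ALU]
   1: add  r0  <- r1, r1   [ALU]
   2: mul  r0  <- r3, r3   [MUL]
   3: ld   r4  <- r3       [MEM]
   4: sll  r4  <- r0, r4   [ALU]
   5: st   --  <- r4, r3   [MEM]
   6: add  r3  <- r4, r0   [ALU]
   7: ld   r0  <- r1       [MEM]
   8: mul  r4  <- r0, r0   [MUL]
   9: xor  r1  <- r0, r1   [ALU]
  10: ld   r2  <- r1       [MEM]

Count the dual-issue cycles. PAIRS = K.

#0 head=0: add i0 RAW r1
#1 head=1: add i1 WAW r0
#2 head=2: mul i2 no-port MUL/MEM
#3 head=3: ld i3 RAW+WAW r4
#4 head=4: sll i4 RAW r4
#5 head=5: st/add i5&i6 dual
#6 head=7: ld i7 no-port MEM/MUL
#7 head=8: mul/xor i8&i9 dual
#8 head=10: ld i10 tail

PAIRS = 2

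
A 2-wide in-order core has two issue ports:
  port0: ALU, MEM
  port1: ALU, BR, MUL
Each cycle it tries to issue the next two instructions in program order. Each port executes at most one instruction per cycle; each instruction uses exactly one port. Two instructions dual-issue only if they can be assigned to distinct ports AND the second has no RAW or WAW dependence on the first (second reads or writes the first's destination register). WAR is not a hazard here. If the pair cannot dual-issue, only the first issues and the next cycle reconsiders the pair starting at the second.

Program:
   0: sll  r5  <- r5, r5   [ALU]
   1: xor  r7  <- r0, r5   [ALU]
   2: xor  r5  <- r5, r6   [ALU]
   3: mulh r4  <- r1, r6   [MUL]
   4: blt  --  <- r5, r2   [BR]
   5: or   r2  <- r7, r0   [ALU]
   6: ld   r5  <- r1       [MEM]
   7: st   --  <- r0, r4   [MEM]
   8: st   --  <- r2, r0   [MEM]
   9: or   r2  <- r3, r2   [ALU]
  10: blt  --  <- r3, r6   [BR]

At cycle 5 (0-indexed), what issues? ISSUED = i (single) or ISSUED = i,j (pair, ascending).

ISSUED = 7

t=0 i0:sll ; RAW r5
t=1 i1&i2:xor/xor ; pair
t=2 i3:mulh ; no-port MUL/BR
t=3 i4&i5:blt/or ; pair
t=4 i6:ld ; no-port MEM/MEM
t=5 i7:st ; no-port MEM/MEM
t=6 i8&i9:st/or ; pair
t=7 i10:blt ; tail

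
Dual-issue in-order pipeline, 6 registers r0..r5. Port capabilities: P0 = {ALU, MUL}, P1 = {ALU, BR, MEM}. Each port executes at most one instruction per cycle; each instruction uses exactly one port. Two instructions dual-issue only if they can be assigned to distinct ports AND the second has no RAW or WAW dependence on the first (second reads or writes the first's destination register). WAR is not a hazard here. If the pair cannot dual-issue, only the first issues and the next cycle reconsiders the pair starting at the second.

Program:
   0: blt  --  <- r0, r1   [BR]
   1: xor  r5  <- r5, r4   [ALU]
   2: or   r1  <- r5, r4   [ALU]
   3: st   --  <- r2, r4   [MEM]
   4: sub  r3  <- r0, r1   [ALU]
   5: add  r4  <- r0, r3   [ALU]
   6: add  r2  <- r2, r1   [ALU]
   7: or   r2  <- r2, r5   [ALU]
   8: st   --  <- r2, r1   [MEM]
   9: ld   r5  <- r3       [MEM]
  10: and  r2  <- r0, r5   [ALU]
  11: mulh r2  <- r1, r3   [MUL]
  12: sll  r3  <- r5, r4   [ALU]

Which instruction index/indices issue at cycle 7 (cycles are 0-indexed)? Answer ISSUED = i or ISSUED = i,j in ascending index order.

  cy0 -> i0/i1 (blt.BR xor.ALU) pair
  cy1 -> i2/i3 (or.ALU st.MEM) pair
  cy2 -> i4 (sub.ALU) RAW r3
  cy3 -> i5/i6 (add.ALU add.ALU) pair
  cy4 -> i7 (or.ALU) RAW r2
  cy5 -> i8 (st.MEM) no-port MEM/MEM
  cy6 -> i9 (ld.MEM) RAW r5
  cy7 -> i10 (and.ALU) WAW r2
  cy8 -> i11/i12 (mulh.MUL sll.ALU) pair

ISSUED = 10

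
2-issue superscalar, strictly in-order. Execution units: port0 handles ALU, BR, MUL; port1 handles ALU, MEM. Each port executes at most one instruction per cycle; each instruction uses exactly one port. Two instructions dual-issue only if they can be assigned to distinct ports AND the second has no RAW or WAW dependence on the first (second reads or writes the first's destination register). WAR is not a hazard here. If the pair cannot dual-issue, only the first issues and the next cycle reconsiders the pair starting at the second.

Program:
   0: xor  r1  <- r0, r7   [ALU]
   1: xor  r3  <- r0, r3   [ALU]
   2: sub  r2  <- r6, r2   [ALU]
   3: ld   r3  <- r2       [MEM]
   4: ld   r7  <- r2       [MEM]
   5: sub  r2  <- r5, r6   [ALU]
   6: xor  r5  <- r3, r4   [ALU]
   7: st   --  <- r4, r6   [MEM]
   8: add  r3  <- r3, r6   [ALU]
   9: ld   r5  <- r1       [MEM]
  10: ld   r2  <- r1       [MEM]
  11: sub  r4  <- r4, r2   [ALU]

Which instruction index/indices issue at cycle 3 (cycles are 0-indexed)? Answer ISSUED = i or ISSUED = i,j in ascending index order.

ISSUED = 4,5

0. xor.ALU;xor.ALU @i0/i1  | pair
1. sub.ALU @i2  | RAW r2
2. ld.MEM @i3  | no-port MEM/MEM
3. ld.MEM;sub.ALU @i4/i5  | pair
4. xor.ALU;st.MEM @i6/i7  | pair
5. add.ALU;ld.MEM @i8/i9  | pair
6. ld.MEM @i10  | RAW r2
7. sub.ALU @i11  | tail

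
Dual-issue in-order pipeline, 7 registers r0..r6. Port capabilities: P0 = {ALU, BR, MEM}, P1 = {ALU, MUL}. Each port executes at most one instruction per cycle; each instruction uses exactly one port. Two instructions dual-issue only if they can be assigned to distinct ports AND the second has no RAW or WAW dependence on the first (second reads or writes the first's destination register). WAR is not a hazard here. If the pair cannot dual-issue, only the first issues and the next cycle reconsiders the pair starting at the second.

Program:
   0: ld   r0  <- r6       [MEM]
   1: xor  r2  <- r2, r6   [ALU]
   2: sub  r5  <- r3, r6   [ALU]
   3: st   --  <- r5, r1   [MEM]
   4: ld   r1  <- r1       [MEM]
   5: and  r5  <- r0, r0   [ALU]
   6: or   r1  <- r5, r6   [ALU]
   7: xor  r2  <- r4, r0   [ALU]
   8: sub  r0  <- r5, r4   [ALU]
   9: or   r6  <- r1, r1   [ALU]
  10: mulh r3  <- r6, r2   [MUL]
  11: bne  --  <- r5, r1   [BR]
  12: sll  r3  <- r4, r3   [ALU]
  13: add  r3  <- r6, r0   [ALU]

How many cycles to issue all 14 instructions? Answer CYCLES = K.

c0: i0,i1 ld+xor  dual
c1: i2 sub  RAW r5
c2: i3 st  no-port MEM/MEM
c3: i4,i5 ld+and  dual
c4: i6,i7 or+xor  dual
c5: i8,i9 sub+or  dual
c6: i10,i11 mulh+bne  dual
c7: i12 sll  WAW r3
c8: i13 add  tail

CYCLES = 9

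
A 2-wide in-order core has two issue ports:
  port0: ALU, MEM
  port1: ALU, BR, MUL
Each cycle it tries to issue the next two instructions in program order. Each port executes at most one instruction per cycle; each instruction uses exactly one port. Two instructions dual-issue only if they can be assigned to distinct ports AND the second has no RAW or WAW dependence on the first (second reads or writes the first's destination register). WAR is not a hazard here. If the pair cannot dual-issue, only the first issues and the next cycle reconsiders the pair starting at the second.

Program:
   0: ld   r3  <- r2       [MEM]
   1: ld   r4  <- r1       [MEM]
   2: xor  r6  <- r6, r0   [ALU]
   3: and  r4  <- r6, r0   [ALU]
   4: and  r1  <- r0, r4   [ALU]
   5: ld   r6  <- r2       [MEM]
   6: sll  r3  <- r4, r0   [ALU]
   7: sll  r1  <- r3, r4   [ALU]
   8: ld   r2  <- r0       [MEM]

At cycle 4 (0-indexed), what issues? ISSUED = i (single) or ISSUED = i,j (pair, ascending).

ISSUED = 6

t=0 i0:ld ; no-port MEM/MEM
t=1 i1&i2:ld+xor ; dual
t=2 i3:and ; RAW r4
t=3 i4&i5:and+ld ; dual
t=4 i6:sll ; RAW r3
t=5 i7&i8:sll+ld ; dual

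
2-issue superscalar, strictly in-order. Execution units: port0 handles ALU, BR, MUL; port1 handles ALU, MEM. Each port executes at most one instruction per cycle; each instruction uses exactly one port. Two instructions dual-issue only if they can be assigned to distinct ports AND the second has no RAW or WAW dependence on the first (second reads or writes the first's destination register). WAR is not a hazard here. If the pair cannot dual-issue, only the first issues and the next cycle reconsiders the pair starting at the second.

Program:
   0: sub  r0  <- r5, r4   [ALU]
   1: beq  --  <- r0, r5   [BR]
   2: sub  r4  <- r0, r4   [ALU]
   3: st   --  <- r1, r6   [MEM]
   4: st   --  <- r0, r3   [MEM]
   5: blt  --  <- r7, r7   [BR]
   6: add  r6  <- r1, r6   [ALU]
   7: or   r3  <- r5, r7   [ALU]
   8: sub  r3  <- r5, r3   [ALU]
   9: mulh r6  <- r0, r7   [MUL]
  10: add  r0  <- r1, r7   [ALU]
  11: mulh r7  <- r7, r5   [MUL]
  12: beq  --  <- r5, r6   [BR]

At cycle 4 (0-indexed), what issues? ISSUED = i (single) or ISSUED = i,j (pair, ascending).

[0] i0  sub  -- RAW r0
[1] i1,i2  beq/sub  -- pair
[2] i3  st  -- no-port MEM/MEM
[3] i4,i5  st/blt  -- pair
[4] i6,i7  add/or  -- pair
[5] i8,i9  sub/mulh  -- pair
[6] i10,i11  add/mulh  -- pair
[7] i12  beq  -- tail

ISSUED = 6,7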